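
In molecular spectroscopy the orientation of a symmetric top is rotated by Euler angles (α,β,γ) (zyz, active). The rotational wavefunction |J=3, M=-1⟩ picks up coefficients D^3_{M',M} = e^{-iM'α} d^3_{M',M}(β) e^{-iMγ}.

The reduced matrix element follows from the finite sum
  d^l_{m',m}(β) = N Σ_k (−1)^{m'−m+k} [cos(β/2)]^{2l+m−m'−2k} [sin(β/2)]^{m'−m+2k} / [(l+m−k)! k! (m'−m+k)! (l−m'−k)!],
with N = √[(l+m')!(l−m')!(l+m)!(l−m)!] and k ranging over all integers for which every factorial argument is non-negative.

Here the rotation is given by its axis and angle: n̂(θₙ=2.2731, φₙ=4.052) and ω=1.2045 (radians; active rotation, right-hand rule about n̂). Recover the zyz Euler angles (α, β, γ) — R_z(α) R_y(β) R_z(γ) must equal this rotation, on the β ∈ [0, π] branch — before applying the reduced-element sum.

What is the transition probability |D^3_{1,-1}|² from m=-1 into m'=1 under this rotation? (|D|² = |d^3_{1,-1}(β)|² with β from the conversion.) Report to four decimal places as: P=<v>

Axis–angle → zyz. n̂ = (sinθₙcosφₙ, sinθₙsinφₙ, cosθₙ) = (-0.468261, -0.602863, -0.645978), ω = 1.2045.
R = I cosω + sinω [n̂]ₓ + (1−cosω) n̂n̂ᵀ gives
  R = [+0.498895, +0.784314, -0.368722; -0.421934, +0.591433, +0.687153; +0.757017, -0.187241, +0.625992]
β = atan2(√(R₁₃²+R₂₃²), R₃₃) = 0.894394; α = atan2(R₂₃, R₁₃) mod 2π = 2.063288; γ = atan2(R₃₂, −R₃₁) mod 2π = 3.384066
Split into d^3_{1,-1}(β=0.8944) × two z-phases.
c=cos(0.894394/2)=0.901663, s=sin(0.894394/2)=0.432440; N=√[24·2·2·24]=48.000000
k∈{0,1,2} keeps every argument non-negative
  k=0: (−1)^2·48.0000/(8)·0.9017^4·0.4324^2 = +0.741616
  k=1: (−1)^3·48.0000/(6)·0.9017^2·0.4324^4 = -0.227447
  k=2: (−1)^4·48.0000/(48)·0.9017^0·0.4324^6 = +0.006540
d^3_{1,-1}(0.8944) = +0.741616 -0.227447 +0.006540 = +0.520708
|D^3_{1,-1}|² = |d^3_{1,-1}(β)|² = (+0.520708)² = 0.271137 (the z-rotation phases have unit modulus)

P=0.2711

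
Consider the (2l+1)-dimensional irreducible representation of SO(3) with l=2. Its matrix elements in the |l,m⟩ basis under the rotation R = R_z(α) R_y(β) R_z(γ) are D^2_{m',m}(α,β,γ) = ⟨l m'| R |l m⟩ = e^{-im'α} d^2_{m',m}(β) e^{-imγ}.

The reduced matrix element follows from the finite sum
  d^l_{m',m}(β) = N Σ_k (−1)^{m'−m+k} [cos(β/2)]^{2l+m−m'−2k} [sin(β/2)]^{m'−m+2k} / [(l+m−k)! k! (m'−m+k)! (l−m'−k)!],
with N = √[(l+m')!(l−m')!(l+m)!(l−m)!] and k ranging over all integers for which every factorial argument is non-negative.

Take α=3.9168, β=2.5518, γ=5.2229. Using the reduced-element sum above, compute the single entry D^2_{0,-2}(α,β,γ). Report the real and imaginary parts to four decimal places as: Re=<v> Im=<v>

Re=-0.0990 Im=-0.1615

D^2_{0,-2}(3.9168,2.5518,5.2229) = e^{-i·0·3.9168}·d^2_{0,-2}(2.5518)·e^{-i·-2·5.2229}. Compute d first:
Half-angle: c=0.290641, s=0.956832. N=√(2·2·1·24)=9.797959
k: max(0,(-2)−(0))=0 … min(2+(-2),2−(0))=0
  k=0: (−1)^2·9.7980/(4)·0.2906^2·0.9568^2 = +0.189435
d^2_{0,-2}(2.5518) = +0.189435
Phases: e^{-i·(0)·3.9168}=+1.000000+0.000000i, e^{-i·(-2)·5.2229}=-0.522495-0.852642i ⇒ D=-0.098979-0.161520i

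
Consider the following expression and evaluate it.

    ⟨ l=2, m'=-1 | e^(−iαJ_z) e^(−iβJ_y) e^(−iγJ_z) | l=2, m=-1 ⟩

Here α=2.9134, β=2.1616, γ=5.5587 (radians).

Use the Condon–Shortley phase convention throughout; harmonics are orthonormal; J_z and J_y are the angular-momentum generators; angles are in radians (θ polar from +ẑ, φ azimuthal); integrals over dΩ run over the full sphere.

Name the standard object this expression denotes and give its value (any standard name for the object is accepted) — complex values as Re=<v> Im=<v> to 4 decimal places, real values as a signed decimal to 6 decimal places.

Wigner D-matrix element, Re=0.2713 Im=-0.3816

This is a Wigner D-matrix element — the rotation-matrix element ⟨l m'| R(α,β,γ) |l m⟩ in the angular-momentum basis.
D^2_{-1,-1}(2.9134,2.1616,5.5587) = e^{-i·-1·2.9134}·d^2_{-1,-1}(2.1616)·e^{-i·-1·5.5587}. Compute d first:
c=cos(2.161600/2)=0.470623, s=sin(2.161600/2)=0.882335; N=√[1·6·1·6]=6.000000
The bounds max(0,m−m')=0 and min(l+m,l−m')=1 give 2 terms
  k=0: (−1)^0·6.0000/(6)·0.4706^4·0.8823^0 = +0.049056
  k=1: (−1)^1·6.0000/(2)·0.4706^2·0.8823^2 = -0.517289
d^2_{-1,-1}(2.1616) = +0.049056 -0.517289 = -0.468233
D = (-0.974077+0.226217i)·(-0.468233)·(+0.748841-0.662750i) = +0.271343-0.381596i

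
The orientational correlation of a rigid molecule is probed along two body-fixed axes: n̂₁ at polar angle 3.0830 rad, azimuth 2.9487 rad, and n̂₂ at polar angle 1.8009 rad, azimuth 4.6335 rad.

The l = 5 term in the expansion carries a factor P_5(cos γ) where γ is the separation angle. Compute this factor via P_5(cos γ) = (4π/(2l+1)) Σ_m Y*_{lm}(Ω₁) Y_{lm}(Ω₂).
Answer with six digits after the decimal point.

0.324218

Expand P_5 via completeness: Σ_{m} conj(Y_{5,m}) at Ω₁ times Y_{5,m} at Ω₂ —
  m=-5: (-0.000000+0.000000i) × (-0.156065+0.374922i) = -0.000000-0.000000i  (running Σ = -0.000000-0.000000i)
  m=-4: (-0.000012+0.000012i) × (-0.285978-0.093362i) = +0.000005-0.000002i  (running Σ = +0.000005-0.000002i)
  m=-3: (-0.000463+0.000303i) × (-0.039815+0.165079i) = -0.000032-0.000089i  (running Σ = -0.000027-0.000091i)
  m=-2: (-0.010695+0.004344i) × (-0.305407-0.048590i) = +0.003477-0.000807i  (running Σ = +0.003451-0.000898i)
  m=-1: (-0.145498+0.028419i) × (-0.008074+0.102136i) = -0.001728-0.015090i  (running Σ = +0.001723-0.015988i)
  m=0: (-0.911664-0.000000i) × (-0.307525+0.000000i) = +0.280360+0.000000i  (running Σ = +0.282082-0.015988i)
  m=1: (+0.145498+0.028419i) × (+0.008074+0.102136i) = -0.001728+0.015090i  (running Σ = +0.280355-0.000898i)
  m=2: (-0.010695-0.004344i) × (-0.305407+0.048590i) = +0.003477+0.000807i  (running Σ = +0.283832-0.000091i)
  m=3: (+0.000463+0.000303i) × (+0.039815+0.165079i) = -0.000032+0.000089i  (running Σ = +0.283801-0.000002i)
  m=4: (-0.000012-0.000012i) × (-0.285978+0.093362i) = +0.000005+0.000002i  (running Σ = +0.283805-0.000000i)
  m=5: (+0.000000+0.000000i) × (+0.156065+0.374922i) = -0.000000+0.000000i  (running Σ = +0.283805+0.000000i)
Accumulated sum +0.283805+0.000000i; after 4π/(2l+1) scaling, +0.324218+0.000000i ⇒ P_5 = 0.324218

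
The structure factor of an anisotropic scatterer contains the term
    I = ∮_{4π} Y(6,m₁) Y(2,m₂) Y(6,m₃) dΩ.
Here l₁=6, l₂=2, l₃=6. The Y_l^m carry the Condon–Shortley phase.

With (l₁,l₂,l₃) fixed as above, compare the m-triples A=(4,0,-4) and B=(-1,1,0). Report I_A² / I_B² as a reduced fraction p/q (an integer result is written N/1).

4/7

Shared (l₁,l₂,l₃)=(6,2,6): N and (l;000)² cancel in I_A²/I_B².
A: Δ = 2!·10!·2!/15! = 1/90090; Racah Σ t=0..2: t=0:+1/322560 t=1:−1/362880 t=2:+1/14515200 = 1/2419200; ⇒ 3j(6 2 6; 4 0 -4)² = 2/5005, sgn +1
B: Δ = 2!·10!·2!/15! = 1/90090; Racah Σ t=1..2: t=1:−1/34560 t=2:+1/28800 = 1/172800; ⇒ 3j(6 2 6; -1 1 0)² = 1/1430, sgn +1
I_A²/I_B² = (2/5005)/(1/1430) = 4/7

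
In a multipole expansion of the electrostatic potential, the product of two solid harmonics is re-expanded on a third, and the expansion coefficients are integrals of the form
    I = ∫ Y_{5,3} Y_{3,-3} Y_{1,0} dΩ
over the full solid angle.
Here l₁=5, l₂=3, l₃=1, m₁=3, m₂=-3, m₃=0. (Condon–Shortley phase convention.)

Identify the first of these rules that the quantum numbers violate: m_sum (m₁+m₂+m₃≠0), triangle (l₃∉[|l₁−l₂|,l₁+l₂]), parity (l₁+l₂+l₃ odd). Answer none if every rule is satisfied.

triangle

m₁+m₂+m₃ = 3 − 3 + 0 = 0  ✓
triangle: need |l₁−l₂| ≤ l₃ ≤ l₁+l₂ = [2,8]; l₃=1 is outside  ✗
parity: l₁+l₂+l₃ = 9 is odd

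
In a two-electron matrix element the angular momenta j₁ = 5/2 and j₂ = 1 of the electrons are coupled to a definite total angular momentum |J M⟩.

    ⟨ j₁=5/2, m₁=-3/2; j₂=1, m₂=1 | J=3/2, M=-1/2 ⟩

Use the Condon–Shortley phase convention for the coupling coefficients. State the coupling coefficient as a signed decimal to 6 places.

triangle: 2!×3!×0!/6! = 12/720
(j±m)!: 1!×4!×2!×0!×1!×2! = 96
prefactor² = (2J+1)×Δ×N² = 32/5
  k=2: +1/(2!×0!×2!×0!×1!×0!) = 1/4
Σ = 1/4  ⇒  CG² = 32/5×(1/4)² = 2/5
CG = +√(2/5) = +0.632456

+√(2/5) = +0.632456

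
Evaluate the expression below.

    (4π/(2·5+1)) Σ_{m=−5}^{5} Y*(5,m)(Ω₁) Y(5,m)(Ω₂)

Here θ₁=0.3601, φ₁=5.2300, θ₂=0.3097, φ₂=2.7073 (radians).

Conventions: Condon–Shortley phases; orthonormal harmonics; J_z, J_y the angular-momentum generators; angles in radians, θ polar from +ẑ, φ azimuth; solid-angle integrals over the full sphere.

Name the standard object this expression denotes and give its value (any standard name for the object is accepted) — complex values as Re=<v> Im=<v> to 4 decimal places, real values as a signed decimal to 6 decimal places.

Legendre polynomial (addition theorem), -0.394580

This sum is the spherical-harmonic addition theorem: it equals the Legendre polynomial P_l(cos γ) of the angle γ between the two directions.
Term-by-term m-sum for l=5 (normalisation 4π/11 = 1.142397):
  m=-5: Y*=+0.001325+0.002145i  Y=+0.000690-0.001007i  product +0.000003+0.000000i
  m=-4: Y*=-0.010146+0.018587i  Y=-0.001997+0.011894i  product -0.000201-0.000158i
  m=-3: Y*=-0.104153+0.001871i  Y=-0.018573-0.067657i  product +0.002061+0.007012i
  m=-2: Y*=-0.163567-0.275629i  Y=+0.166698+0.197026i  product +0.027040-0.078174i
  m=-1: Y*=+0.270677-0.475378i  Y=-0.494150-0.229200i  product -0.242712+0.172869i
  m=+0: Y*=+0.220880-0.000000i  Y=+0.372244+0.000000i  product +0.082221+0.000000i
  m=+1: Y*=-0.270677-0.475378i  Y=+0.494150-0.229200i  product -0.242712-0.172869i
  m=+2: Y*=-0.163567+0.275629i  Y=+0.166698-0.197026i  product +0.027040+0.078174i
  m=+3: Y*=+0.104153+0.001871i  Y=+0.018573-0.067657i  product +0.002061-0.007012i
  m=+4: Y*=-0.010146-0.018587i  Y=-0.001997-0.011894i  product -0.000201+0.000158i
  m=+5: Y*=-0.001325+0.002145i  Y=-0.000690-0.001007i  product +0.000003-0.000000i
Σ over m = -0.345396+0.000000i; ×(4π/11) → -0.394580+0.000000i. Real part: -0.394580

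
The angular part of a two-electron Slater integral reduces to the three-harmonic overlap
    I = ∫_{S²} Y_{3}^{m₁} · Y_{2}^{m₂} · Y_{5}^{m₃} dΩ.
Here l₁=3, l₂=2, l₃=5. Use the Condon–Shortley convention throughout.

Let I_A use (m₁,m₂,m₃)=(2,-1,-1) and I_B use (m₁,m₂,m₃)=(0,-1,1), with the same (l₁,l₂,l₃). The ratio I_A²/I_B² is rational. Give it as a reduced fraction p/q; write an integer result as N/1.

Shared (l₁,l₂,l₃)=(3,2,5): N and (l;000)² cancel in I_A²/I_B².
A: Δ = 0!·6!·4!/11! = 1/2310; Racah Σ t=0..0: t=0:+1/720 = 1/720; ⇒ 3j(3 2 5; 2 -1 -1)² = 4/385, sgn +1
B: Δ = 0!·6!·4!/11! = 1/2310; Racah Σ t=0..0: t=0:+1/216 = 1/216; ⇒ 3j(3 2 5; 0 -1 1)² = 8/231, sgn +1
I_A²/I_B² = (4/385)/(8/231) = 3/10

3/10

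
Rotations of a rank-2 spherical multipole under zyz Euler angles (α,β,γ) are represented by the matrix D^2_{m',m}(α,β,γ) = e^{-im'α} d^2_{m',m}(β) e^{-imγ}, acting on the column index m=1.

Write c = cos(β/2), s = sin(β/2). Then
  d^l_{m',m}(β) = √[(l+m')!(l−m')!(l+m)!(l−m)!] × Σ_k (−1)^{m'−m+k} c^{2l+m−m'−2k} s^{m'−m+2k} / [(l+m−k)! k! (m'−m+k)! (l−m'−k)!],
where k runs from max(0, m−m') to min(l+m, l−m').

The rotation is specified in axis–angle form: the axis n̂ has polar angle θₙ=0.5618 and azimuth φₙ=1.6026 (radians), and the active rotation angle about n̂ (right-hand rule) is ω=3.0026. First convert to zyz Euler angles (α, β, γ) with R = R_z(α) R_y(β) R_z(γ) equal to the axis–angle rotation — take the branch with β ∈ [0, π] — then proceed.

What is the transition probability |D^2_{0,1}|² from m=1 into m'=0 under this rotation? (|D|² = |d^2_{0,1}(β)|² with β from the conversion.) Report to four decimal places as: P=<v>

P=0.2303

Axis–angle → zyz. n̂ = (sinθₙcosφₙ, sinθₙsinφₙ, cosθₙ) = (-0.016939, +0.532441, +0.846298), ω = 3.0026.
R = I cosω + sinω [n̂]ₓ + (1−cosω) n̂n̂ᵀ gives
  R = [-0.989785, -0.135202, +0.045234; +0.099299, -0.426103, +0.899208; -0.102300, +0.894515, +0.435176]
β = atan2(√(R₁₃²+R₂₃²), R₃₃) = 1.120563; α = atan2(R₂₃, R₁₃) mod 2π = 1.520534; γ = atan2(R₃₂, −R₃₁) mod 2π = 1.456927
D^2_{0,1}(1.5205,1.1206,1.4569) = e^{-i·0·1.5205}·d^2_{0,1}(1.1206)·e^{-i·1·1.4569}. Compute d first:
Half-angle: c=0.847106, s=0.531424. N=√(2·2·6·1)=4.898979
The bounds max(0,m−m')=1 and min(l+m,l−m')=2 give 2 terms
  k=1: (−1)^0·4.8990/(2)·0.8471^3·0.5314^1 = +0.791280
  k=2: (−1)^1·4.8990/(2)·0.8471^1·0.5314^3 = -0.311414
d^2_{0,1}(1.1206) = +0.791280 -0.311414 = +0.479866
|D^2_{0,1}|² = |d^2_{0,1}(β)|² = (+0.479866)² = 0.230271 (the z-rotation phases have unit modulus)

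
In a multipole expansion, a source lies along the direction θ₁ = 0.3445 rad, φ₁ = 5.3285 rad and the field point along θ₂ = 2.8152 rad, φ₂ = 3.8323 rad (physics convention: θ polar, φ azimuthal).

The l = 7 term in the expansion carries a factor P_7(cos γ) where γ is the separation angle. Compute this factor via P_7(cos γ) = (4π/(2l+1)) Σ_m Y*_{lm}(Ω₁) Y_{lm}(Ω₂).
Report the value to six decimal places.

Term-by-term m-sum for l=7 (normalisation 4π/15 = 0.837758):
  [-7]  conj(Y_{7,-7})(Ω₁) = (0.000231, -0.000097) ; Y_{7,-7}(Ω₂) = (-0.000021, -0.000173) ; Δ = (-0.000000, -0.000000)
  [-6]  conj(Y_{7,-6})(Ω₁) = (0.002221, 0.001377) ; Y_{7,-6}(Ω₂) = (0.001036, -0.001623) ; Δ = (0.000005, -0.000002)
  [-5]  conj(Y_{7,-5})(Ω₁) = (0.001034, 0.016924) ; Y_{7,-5}(Ω₂) = (0.012619, -0.004069) ; Δ = (0.000082, 0.000209)
  [-4]  conj(Y_{7,-4})(Ω₁) = (-0.059650, 0.047956) ; Y_{7,-4}(Ω₂) = (0.059133, 0.023534) ; Δ = (-0.004656, 0.001432)
  [-3]  conj(Y_{7,-3})(Ω₁) = (-0.232666, -0.066284) ; Y_{7,-3}(Ω₂) = (0.103214, 0.188339) ; Δ = (-0.011531, -0.050662)
  [-2]  conj(Y_{7,-2})(Ω₁) = (-0.166176, -0.471912) ; Y_{7,-2}(Ω₂) = (-0.090108, 0.470102) ; Δ = (0.236821, -0.035596)
  [-1]  conj(Y_{7,-1})(Ω₁) = (0.304081, -0.429460) ; Y_{7,-1}(Ω₂) = (-0.434004, 0.358716) ; Δ = (0.022082, 0.295466)
  [+0]  conj(Y_{7,0})(Ω₁) = (-0.099345, -0.000000) ; Y_{7,0}(Ω₂) = (0.025472, 0.000000) ; Δ = (-0.002531, -0.000000)
  [+1]  conj(Y_{7,1})(Ω₁) = (-0.304081, -0.429460) ; Y_{7,1}(Ω₂) = (0.434004, 0.358716) ; Δ = (0.022082, -0.295466)
  [+2]  conj(Y_{7,2})(Ω₁) = (-0.166176, 0.471912) ; Y_{7,2}(Ω₂) = (-0.090108, -0.470102) ; Δ = (0.236821, 0.035596)
  [+3]  conj(Y_{7,3})(Ω₁) = (0.232666, -0.066284) ; Y_{7,3}(Ω₂) = (-0.103214, 0.188339) ; Δ = (-0.011531, 0.050662)
  [+4]  conj(Y_{7,4})(Ω₁) = (-0.059650, -0.047956) ; Y_{7,4}(Ω₂) = (0.059133, -0.023534) ; Δ = (-0.004656, -0.001432)
  [+5]  conj(Y_{7,5})(Ω₁) = (-0.001034, 0.016924) ; Y_{7,5}(Ω₂) = (-0.012619, -0.004069) ; Δ = (0.000082, -0.000209)
  [+6]  conj(Y_{7,6})(Ω₁) = (0.002221, -0.001377) ; Y_{7,6}(Ω₂) = (0.001036, 0.001623) ; Δ = (0.000005, 0.000002)
  [+7]  conj(Y_{7,7})(Ω₁) = (-0.000231, -0.000097) ; Y_{7,7}(Ω₂) = (0.000021, -0.000173) ; Δ = (-0.000000, 0.000000)
Accumulated sum (0.483074, -0.000000); after 4π/(2l+1) scaling, (0.404699, -0.000000) ⇒ P_7 = 0.404699

0.404699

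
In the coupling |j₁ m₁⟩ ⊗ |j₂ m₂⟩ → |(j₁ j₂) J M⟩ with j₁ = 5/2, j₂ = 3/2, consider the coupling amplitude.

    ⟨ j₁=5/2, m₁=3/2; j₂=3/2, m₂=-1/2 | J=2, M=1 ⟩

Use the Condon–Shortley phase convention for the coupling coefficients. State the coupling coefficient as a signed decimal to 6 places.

j₁+j₂−J=2  J+j₁−j₂=3  J−j₁+j₂=1  j₁+j₂+J+1=7
(j₁±m₁, j₂±m₂, J±M) = (4,1,1,2,3,1)
P² = 24/7
sum k=0..1:
  [0] +1/4 = 1/4
  [1] −1/6 = -1/6
S = 1/12
C² = P²·S² = 1/42 ; C = +0.154303

+√(1/42) = +0.154303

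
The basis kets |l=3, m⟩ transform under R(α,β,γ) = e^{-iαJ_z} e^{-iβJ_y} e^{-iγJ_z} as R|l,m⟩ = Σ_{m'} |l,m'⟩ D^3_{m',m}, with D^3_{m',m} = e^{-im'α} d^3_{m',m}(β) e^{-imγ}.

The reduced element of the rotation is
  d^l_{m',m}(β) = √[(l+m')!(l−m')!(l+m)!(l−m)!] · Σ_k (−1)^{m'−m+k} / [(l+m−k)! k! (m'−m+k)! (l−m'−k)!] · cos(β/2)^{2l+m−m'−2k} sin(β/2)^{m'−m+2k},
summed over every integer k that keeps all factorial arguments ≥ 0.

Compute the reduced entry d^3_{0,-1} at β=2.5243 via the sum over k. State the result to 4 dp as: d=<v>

d^3_{0,-1}(β=2.5243) via the finite sum:
c=cos(2.524300/2)=0.303769, s=sin(2.524300/2)=0.952746; N=√[6·6·2·24]=41.569219
Admissible k: 0..2 (factorial args all ≥0)
  k=0: (−1)^1·41.5692/(12)·0.3038^5·0.9527^1 = -0.008537
  k=1: (−1)^2·41.5692/(4)·0.3038^3·0.9527^3 = +0.251927
  k=2: (−1)^3·41.5692/(12)·0.3038^1·0.9527^5 = -0.826075
d^3_{0,-1}(2.5243) = -0.008537 +0.251927 -0.826075 = -0.582685

d=-0.5827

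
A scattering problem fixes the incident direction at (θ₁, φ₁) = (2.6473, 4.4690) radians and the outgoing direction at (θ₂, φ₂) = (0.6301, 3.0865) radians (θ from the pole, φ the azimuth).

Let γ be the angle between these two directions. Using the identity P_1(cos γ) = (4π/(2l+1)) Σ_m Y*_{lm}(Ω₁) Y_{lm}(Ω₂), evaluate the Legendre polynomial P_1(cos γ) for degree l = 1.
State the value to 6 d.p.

Expand P_1 via completeness: Σ_{m} conj(Y_{1,m}) at Ω₁ times Y_{1,m} at Ω₂ —
  term(m=-1) = 0.00625 + 0.03278j   from Y*(Ω₁)=-0.03950 - 0.15907j, Y(Ω₂)=-0.20327 - 0.01121j
  term(m=+0) = -0.16980 + 0.00000j   from Y*(Ω₁)=-0.43012 + 0.00000j, Y(Ω₂)=0.39478 + 0.00000j
  term(m=+1) = 0.00625 - 0.03278j   from Y*(Ω₁)=0.03950 - 0.15907j, Y(Ω₂)=0.20327 - 0.01121j
Total Σ_m = -0.15731 + 0.00000j. Multiply by 4.188790: -0.65893 + 0.00000j. P_1(cos γ) = -0.658934

-0.658934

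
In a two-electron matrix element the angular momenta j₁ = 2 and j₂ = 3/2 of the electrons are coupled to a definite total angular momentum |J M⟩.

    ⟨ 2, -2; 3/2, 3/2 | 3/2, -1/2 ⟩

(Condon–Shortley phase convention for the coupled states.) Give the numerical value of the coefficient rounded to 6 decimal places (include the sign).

+√(2/5) ≈ +0.632456

√[4·2!2!1!/6! · 0!4!3!0!1!2!] = √(32/5)
  +(−1)^2/∏(2,0,2,1,0,0)! = 1/4  (running 1/4)
⟨..|..⟩ = √(32/5)·(1/4) = +0.632456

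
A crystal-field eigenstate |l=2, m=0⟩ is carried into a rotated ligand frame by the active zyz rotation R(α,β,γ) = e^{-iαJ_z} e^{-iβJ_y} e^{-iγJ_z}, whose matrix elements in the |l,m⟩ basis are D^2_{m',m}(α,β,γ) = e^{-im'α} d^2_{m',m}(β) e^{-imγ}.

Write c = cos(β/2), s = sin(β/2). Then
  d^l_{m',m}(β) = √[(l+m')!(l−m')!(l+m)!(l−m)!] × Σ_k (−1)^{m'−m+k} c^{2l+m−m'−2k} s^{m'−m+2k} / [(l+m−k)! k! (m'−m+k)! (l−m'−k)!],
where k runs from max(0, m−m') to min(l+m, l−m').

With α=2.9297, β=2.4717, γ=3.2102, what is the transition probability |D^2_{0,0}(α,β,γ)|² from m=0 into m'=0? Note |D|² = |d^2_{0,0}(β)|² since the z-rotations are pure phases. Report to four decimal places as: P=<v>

P=0.1778

D^2_{0,0}(2.9297,2.4717,3.2102) = e^{-i·0·2.9297}·d^2_{0,0}(2.4717)·e^{-i·0·3.2102}. Compute d first:
Half-angle: c=0.328718, s=0.944428. N=√(2·2·2·2)=4.000000
Admissible k: 0..2 (factorial args all ≥0)
  k=0: (−1)^0·4.0000/(4)·0.3287^4·0.9444^0 = +0.011676
  k=1: (−1)^1·4.0000/(1)·0.3287^2·0.9444^2 = -0.385519
  k=2: (−1)^2·4.0000/(4)·0.3287^0·0.9444^4 = +0.795564
d^2_{0,0}(2.4717) = +0.011676 -0.385519 +0.795564 = +0.421721
|D^2_{0,0}|² = |d^2_{0,0}(β)|² = (+0.421721)² = 0.177849 (the z-rotation phases have unit modulus)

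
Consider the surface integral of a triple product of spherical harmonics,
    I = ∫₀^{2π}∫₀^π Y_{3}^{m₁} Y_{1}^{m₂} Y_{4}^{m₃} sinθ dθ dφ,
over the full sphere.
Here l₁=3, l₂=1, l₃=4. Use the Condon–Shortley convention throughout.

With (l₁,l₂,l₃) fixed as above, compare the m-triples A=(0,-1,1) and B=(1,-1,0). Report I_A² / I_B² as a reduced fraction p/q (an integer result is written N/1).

Shared (l₁,l₂,l₃)=(3,1,4): N and (l;000)² cancel in I_A²/I_B².
A: Δ = 0!·6!·2!/9! = 1/252; Racah Σ t=0..0: t=0:+1/72 = 1/72; ⇒ 3j(3 1 4; 0 -1 1)² = 5/126, sgn -1
B: Δ = 0!·6!·2!/9! = 1/252; Racah Σ t=0..0: t=0:+1/96 = 1/96; ⇒ 3j(3 1 4; 1 -1 0)² = 1/42, sgn +1
I_A²/I_B² = (5/126)/(1/42) = 5/3

5/3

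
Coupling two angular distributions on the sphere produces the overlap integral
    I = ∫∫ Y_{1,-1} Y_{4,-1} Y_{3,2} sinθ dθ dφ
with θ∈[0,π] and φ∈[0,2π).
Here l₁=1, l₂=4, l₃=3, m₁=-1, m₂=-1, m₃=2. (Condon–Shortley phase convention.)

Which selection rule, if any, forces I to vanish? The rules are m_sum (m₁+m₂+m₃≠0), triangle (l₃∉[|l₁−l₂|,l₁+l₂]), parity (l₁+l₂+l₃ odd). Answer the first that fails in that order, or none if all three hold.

azimuthal sum: -1 − 1 + 2 = 0  ✓
3 ≤ 3 ≤ 5 (triangle on l)  ✓
L = 1 + 4 + 3 = 8 (even)  ✓

none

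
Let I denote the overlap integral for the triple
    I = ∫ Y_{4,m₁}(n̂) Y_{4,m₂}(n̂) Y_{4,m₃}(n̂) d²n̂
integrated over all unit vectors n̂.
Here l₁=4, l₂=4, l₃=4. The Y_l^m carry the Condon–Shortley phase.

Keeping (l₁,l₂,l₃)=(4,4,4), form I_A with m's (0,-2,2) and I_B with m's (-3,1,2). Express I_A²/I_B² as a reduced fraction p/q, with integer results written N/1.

Same 4,4,4: normalisation and zero-m 3j drop out of the ratio.
A: Δ: 4! 4! 4! / 13! → 1/450450; sum: t=0:+1/2304 t=1:−1/216 t=2:+1/384 = -11/6912; 3j²(4 4 4; 0 -2 2) = Δ·Π!·Σ² = 11/1638  (sign -1)
B: Δ: 4! 4! 4! / 13! → 1/450450; sum: t=3:−1/576 t=4:+1/864 = -1/1728; 3j²(4 4 4; -3 1 2) = Δ·Π!·Σ² = 5/1287  (sign -1)
I_A²/I_B² = (11/1638)/(5/1287) = 121/70

121/70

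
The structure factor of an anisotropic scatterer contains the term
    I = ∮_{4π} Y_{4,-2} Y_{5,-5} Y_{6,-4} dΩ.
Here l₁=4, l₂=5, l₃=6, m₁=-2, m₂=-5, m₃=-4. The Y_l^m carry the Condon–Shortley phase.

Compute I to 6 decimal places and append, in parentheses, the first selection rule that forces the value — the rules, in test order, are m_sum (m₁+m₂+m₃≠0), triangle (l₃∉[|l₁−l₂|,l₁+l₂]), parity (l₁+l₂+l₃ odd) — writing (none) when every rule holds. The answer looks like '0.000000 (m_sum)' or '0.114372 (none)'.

0.000000 (m_sum)

-2 − 5 − 4 = -11 ≠ 0: azimuthal integral kills it; I = 0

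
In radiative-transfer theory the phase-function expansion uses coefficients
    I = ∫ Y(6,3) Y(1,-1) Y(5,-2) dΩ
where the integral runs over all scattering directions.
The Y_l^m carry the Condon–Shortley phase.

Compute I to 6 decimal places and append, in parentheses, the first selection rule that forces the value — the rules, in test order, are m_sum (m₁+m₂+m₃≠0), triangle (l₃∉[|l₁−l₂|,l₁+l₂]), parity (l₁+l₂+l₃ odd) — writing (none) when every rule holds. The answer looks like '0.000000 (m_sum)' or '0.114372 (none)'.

Checks pass: Σm=0; 12 even; l₃=5∈[5,7].
(2·6+1)(2·1+1)(2·5+1) = 429
Δ: 2! 10! 0! / 13! → 1/858
sum: t=1:−1/14400 = -1/14400
3j²(6 1 5; 0 0 0) = Δ·Π!·Σ² = 6/143  (sign +1)
sum: t=0:+1/60480 = 1/60480
3j²(6 1 5; 3 -1 -2) = Δ·Π!·Σ² = 6/143  (sign -1)
combine: 4πI² = 429·6/143·6/143 = 108/143
take √, sign -1: I = -0.24515397
No selection rule forces the value: the integral is nonzero (none).

-0.245154 (none)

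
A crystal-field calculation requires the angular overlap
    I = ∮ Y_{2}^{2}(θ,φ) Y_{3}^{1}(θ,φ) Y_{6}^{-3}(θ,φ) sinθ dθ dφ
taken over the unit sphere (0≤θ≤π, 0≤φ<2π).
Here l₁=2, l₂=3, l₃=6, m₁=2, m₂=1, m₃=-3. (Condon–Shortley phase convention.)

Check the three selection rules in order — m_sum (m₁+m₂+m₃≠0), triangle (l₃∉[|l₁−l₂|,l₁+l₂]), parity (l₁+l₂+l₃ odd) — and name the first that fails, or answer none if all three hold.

azimuthal sum: 2 + 1 − 3 = 0  ✓
l₃ must lie in [1,5]; have l₃=6  ✗
L = 2 + 3 + 6 = 11 (odd)

triangle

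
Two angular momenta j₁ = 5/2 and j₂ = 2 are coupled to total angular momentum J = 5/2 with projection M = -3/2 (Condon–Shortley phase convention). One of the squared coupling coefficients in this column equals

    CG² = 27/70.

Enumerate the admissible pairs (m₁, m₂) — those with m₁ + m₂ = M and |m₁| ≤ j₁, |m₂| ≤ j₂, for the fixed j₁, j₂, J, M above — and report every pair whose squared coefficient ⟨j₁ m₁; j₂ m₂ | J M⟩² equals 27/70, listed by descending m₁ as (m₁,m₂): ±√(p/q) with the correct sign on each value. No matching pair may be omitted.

(1/2,-2): +√(27/70)

Admissible pairs with m₁+m₂ = M = -3/2: (-5/2,1), (-3/2,0), (-1/2,-1), (1/2,-2)
  (m₁,m₂)=(1/2,-2): CG² = 27/70, CG = +√(27/70)   ← matches the target
  (m₁,m₂)=(-1/2,-1): CG² = 6/35, CG = −√(6/35)
  (m₁,m₂)=(-3/2,0): CG² = 1/70, CG = −√(1/70)
  (m₁,m₂)=(-5/2,1): CG² = 3/7, CG = +√(3/7)
Pairs with CG² = 27/70: (1/2,-2): +√(27/70)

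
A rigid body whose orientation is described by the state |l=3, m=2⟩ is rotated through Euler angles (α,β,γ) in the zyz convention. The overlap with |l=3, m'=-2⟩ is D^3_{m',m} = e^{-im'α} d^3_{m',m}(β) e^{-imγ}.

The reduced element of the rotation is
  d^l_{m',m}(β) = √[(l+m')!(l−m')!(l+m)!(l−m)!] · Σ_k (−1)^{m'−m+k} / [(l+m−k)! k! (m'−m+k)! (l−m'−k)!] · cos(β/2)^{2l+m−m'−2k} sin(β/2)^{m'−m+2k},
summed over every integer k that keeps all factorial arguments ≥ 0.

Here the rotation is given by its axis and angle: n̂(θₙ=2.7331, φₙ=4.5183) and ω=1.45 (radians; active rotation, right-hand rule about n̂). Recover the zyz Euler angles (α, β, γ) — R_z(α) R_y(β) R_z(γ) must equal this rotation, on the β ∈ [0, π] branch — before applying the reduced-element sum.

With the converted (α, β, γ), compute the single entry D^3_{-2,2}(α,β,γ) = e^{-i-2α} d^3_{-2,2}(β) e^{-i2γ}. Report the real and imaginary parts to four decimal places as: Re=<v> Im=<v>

Re=0.0157 Im=-0.0155

Axis–angle → zyz. n̂ = (sinθₙcosφₙ, sinθₙsinφₙ, cosθₙ) = (-0.076614, -0.389768, -0.917721), ω = 1.4500.
R = I cosω + sinω [n̂]ₓ + (1−cosω) n̂n̂ᵀ gives
  R = [+0.125665, +0.937297, -0.325090; -0.884770, +0.254115, +0.390650; +0.448766, +0.238539, +0.861225]
β = atan2(√(R₁₃²+R₂₃²), R₃₃) = 0.533121; α = atan2(R₂₃, R₁₃) mod 2π = 2.264851; γ = atan2(R₃₂, −R₃₁) mod 2π = 2.653029
First d^3_{-2,2}(β=0.5331), then the phase factors e^{-i(-2)α} and e^{-i(2)γ}:
Half-angle: c=0.964683, s=0.263415. N=√(1·120·120·1)=120.000000
Admissible k: 4..5 (factorial args all ≥0)
  k=4: (−1)^0·120.0000/(24)·0.9647^2·0.2634^4 = +0.022403
  k=5: (−1)^1·120.0000/(120)·0.9647^0·0.2634^6 = -0.000334
d^3_{-2,2}(0.5331) = +0.022403 -0.000334 = +0.022069
D = (-0.181672-0.983359i)·(+0.022069)·(+0.559407+0.828893i) = +0.015745-0.015463i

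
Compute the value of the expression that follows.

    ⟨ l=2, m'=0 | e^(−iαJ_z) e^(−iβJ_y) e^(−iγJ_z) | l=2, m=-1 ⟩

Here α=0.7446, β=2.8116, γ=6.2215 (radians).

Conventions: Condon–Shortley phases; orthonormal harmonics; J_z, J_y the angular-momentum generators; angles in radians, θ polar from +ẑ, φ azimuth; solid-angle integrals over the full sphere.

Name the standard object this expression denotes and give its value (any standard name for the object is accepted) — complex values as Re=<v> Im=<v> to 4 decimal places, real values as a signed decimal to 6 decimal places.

This is a Wigner D-matrix element — the rotation-matrix element ⟨l m'| R(α,β,γ) |l m⟩ in the angular-momentum basis.
D^2_{0,-1}(0.7446,2.8116,6.2215) = e^{-i·0·0.7446}·d^2_{0,-1}(2.8116)·e^{-i·-1·6.2215}. Compute d first:
With c≡cos(β/2)=0.164249 and s≡sin(β/2)=0.986419, N=[2·2·1·6]^{1/2}=4.898979
The bounds max(0,m−m')=0 and min(l+m,l−m')=1 give 2 terms
  k=0: (−1)^1·4.8990/(2)·0.1642^3·0.9864^1 = -0.010706
  k=1: (−1)^2·4.8990/(2)·0.1642^1·0.9864^3 = +0.386155
d^2_{0,-1}(2.8116) = -0.010706 +0.386155 = +0.375449
D = (+1.000000+0.000000i)·(+0.375449)·(+0.998098-0.061646i) = +0.374735-0.023145i

Wigner D-matrix element, Re=0.3747 Im=-0.0231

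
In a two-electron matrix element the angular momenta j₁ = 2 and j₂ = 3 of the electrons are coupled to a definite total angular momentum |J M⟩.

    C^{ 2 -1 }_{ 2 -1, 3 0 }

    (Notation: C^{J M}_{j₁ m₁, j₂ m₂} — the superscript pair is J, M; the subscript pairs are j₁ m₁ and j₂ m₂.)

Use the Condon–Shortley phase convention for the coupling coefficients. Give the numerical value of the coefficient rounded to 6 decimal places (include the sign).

√[5·3!1!3!/8! · 1!3!3!3!1!3!] = √(81/14)
  +(−1)^2/∏(2,1,1,1,0,2)! = 1/4  (running 1/4)
  +(−1)^3/∏(3,0,0,0,1,3)! = -1/36  (running 2/9)
⟨..|..⟩ = √(81/14)·(2/9) = +0.534522

+0.534522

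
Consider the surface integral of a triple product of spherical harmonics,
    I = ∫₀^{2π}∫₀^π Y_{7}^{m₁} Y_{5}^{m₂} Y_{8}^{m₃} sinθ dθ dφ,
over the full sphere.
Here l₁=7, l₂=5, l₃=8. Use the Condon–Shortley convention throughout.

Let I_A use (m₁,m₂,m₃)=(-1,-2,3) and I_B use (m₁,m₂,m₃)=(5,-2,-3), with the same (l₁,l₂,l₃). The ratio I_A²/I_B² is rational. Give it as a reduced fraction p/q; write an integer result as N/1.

3/176

l's match ⇒ only the (l;m) 3-j factors differ between A and B.
A: triangle coeff Δ(7,5,8) = 1/814773960; Σ_t [0,3]: t=0:+1/69672960 t=1:−1/8709120 t=2:+1/8294400 t=3:−1/62208000 = 1/248832000; (3j)²=7/83980 [(7 5 8; -1 -2 3)], sign=-1
B: triangle coeff Δ(7,5,8) = 1/814773960; Σ_t [0,2]: t=0:+1/69672960 t=1:−1/104509440 t=2:+1/1741824000 = 1/186624000; (3j)²=308/62985 [(7 5 8; 5 -2 -3)], sign=-1
I_A²/I_B² = (7/83980)/(308/62985) = 3/176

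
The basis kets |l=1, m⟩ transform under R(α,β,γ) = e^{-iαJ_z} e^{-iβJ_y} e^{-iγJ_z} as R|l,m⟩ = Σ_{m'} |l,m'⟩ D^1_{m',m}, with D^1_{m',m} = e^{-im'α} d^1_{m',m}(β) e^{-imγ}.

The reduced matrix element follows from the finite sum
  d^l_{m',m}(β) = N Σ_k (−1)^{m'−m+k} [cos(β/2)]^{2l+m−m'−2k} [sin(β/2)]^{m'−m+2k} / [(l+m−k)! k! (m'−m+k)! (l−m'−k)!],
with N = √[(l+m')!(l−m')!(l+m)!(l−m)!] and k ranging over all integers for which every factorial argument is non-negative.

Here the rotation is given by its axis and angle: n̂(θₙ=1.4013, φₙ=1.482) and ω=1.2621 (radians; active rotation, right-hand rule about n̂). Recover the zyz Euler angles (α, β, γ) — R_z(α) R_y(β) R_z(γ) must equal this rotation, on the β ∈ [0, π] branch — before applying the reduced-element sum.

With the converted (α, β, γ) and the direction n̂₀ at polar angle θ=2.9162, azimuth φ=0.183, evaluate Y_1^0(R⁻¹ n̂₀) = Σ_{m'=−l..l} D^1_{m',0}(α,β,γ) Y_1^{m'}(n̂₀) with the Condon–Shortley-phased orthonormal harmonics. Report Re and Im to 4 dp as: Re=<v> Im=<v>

Re=-0.0520 Im=0.0000

Axis–angle → zyz. n̂ = (sinθₙcosφₙ, sinθₙsinφₙ, cosθₙ) = (+0.087409, +0.981787, +0.168686), ω = 1.2621.
R = I cosω + sinω [n̂]ₓ + (1−cosω) n̂n̂ᵀ gives
  R = [+0.309136, -0.100968, +0.945643; +0.220456, +0.974871, +0.032020; -0.925113, +0.198574, +0.323627]
β = atan2(√(R₁₃²+R₂₃²), R₃₃) = 1.241236; α = atan2(R₂₃, R₁₃) mod 2π = 0.033848; γ = atan2(R₃₂, −R₃₁) mod 2π = 0.211441
Need the full column D^1_{m',0} for m'=−1..1 at α=0.0338, β=1.2412, γ=0.2114.
cos(β/2)=0.813519, sin(β/2)=0.581538
d^1_{-1,0}: single k=1 term ⇒ +0.669054;  D = +0.668670+0.022642i
d^1_{0,0}: k∈[0..1] ⇒ +0.661813 -0.338187 = +0.323627;  D = +0.323627+0.000000i
d^1_{1,0}: single k=0 term ⇒ -0.669054;  D = -0.668670+0.022642i
Y_1^{m'}(θ=2.9162,φ=0.183) and Σ D·Y over m':
  (+0.6687+0.0226i)·(+0.0759-0.0141i)  (+0.3236+0.0000i)·(-0.4762+0.0000i)  (-0.6687+0.0226i)·(-0.0759-0.0141i)
Y_1^0(R⁻¹ n̂) = -0.051952+0.000000i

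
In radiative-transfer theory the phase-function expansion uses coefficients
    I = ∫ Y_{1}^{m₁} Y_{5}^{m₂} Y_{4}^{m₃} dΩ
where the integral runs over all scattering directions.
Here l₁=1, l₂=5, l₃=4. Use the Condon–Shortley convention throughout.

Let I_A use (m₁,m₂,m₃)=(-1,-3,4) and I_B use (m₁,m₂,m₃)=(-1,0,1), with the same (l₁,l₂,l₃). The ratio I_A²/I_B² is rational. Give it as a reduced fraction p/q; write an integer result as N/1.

Same 1,5,4: normalisation and zero-m 3j drop out of the ratio.
A: Δ: 2! 0! 8! / 11! → 1/495; sum: t=2:+1/80640 = 1/80640; 3j²(1 5 4; -1 -3 4) = Δ·Π!·Σ² = 1/495  (sign +1)
B: Δ: 2! 0! 8! / 11! → 1/495; sum: t=2:+1/1440 = 1/1440; 3j²(1 5 4; -1 0 1) = Δ·Π!·Σ² = 2/99  (sign -1)
I_A²/I_B² = (1/495)/(2/99) = 1/10

1/10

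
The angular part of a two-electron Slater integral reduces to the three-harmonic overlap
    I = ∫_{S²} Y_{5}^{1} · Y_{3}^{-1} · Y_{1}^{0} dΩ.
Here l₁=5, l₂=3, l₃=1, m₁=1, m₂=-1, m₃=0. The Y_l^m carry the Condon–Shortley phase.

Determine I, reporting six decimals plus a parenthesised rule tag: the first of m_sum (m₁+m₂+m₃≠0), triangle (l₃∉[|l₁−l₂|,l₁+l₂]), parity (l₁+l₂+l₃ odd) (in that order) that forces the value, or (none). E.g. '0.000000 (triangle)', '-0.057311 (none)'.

0.000000 (triangle)

|5−3|≤1≤5+3 violated ⇒ I = 0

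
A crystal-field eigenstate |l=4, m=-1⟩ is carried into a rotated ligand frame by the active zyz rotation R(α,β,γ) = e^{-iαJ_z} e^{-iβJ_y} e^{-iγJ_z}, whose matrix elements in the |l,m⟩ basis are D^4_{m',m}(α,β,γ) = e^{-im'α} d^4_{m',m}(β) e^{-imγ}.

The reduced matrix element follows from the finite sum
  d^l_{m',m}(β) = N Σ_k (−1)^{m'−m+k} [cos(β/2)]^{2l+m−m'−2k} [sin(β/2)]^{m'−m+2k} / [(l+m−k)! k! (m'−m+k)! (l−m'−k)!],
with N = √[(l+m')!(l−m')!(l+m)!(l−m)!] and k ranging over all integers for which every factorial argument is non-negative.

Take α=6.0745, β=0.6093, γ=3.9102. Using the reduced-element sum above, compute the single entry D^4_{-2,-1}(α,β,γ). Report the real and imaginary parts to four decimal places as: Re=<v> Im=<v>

Split into d^4_{-2,-1}(β=0.6093) × two z-phases.
c=cos(0.609300/2)=0.953952, s=sin(0.609300/2)=0.299959; N=√[2·720·6·120]=1018.233765
Admissible k: 1..3 (factorial args all ≥0)
  k=1: (−1)^0·1018.2338/(240)·0.9540^7·0.3000^1 = +0.914922
  k=2: (−1)^1·1018.2338/(48)·0.9540^5·0.3000^3 = -0.452299
  k=3: (−1)^2·1018.2338/(72)·0.9540^3·0.3000^5 = +0.029813
d^4_{-2,-1}(0.6093) = +0.914922 -0.452299 +0.029813 = +0.492436
D = (+0.914158-0.405358i)·(+0.492436)·(-0.718879-0.695135i) = -0.462372-0.169427i

Re=-0.4624 Im=-0.1694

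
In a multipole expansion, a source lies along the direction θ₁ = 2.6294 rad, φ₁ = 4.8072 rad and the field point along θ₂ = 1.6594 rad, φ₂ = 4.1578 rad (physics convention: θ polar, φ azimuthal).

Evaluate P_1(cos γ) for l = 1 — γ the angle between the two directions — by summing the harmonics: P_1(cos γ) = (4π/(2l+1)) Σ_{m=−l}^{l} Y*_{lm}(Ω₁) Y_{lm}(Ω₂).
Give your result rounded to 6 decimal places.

0.465932

Expand P_1 via completeness: Σ_{m} conj(Y_{1,m}) at Ω₁ times Y_{1,m} at Ω₂ —
  m=-1: Y*=(0.016030, -0.168563)  Y=(-0.181221, 0.292558)  product (0.046409, 0.035237)
  m=+0: Y*=(-0.425901, -0.000000)  Y=(-0.043235, 0.000000)  product (0.018414, 0.000000)
  m=+1: Y*=(-0.016030, -0.168563)  Y=(0.181221, 0.292558)  product (0.046409, -0.035237)
Σ over m = (0.111233, 0.000000); ×(4π/3) → (0.465932, 0.000000). Real part: 0.465932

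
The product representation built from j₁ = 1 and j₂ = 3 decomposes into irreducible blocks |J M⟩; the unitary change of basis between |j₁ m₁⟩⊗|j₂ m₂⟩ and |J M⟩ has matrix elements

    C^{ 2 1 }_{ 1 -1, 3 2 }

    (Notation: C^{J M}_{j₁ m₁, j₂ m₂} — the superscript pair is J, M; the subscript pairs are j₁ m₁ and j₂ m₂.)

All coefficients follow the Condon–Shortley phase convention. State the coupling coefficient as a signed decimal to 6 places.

+√(10/21) = +0.690066

j₁+j₂−J=2  J+j₁−j₂=0  J−j₁+j₂=4  j₁+j₂+J+1=7
(j₁±m₁, j₂±m₂, J±M) = (0,2,5,1,3,1)
P² = 480/7
sum k=2..2:
  [2] +1/12 = 1/12
S = 1/12
C² = P²·S² = 10/21 ; C = +0.690066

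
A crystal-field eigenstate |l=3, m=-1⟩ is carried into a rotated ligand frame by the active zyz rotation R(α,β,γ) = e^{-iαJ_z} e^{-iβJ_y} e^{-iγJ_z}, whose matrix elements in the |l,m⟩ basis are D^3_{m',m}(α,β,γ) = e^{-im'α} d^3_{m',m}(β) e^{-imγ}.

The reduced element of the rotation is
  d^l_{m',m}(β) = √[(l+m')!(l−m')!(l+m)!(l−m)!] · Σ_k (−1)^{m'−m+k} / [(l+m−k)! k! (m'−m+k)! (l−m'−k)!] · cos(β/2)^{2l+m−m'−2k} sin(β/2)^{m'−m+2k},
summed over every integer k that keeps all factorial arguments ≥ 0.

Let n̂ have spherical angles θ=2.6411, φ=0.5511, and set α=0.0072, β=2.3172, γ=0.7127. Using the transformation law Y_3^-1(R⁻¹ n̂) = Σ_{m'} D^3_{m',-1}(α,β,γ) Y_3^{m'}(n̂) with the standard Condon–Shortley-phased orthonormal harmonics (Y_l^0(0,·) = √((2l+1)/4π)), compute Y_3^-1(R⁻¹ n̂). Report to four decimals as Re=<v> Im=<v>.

Need the full column D^3_{m',-1} for m'=−3..3 at α=0.0072, β=2.3172, γ=0.7127.
cos(β/2)=0.400623, sin(β/2)=0.916243
d^3_{-3,-1}: single k=2 term ⇒ +0.083755;  D = +0.062171+0.056121i
d^3_{-2,-1}: k∈[1..2] ⇒ +0.029901 -0.312801 = -0.282900;  D = -0.211356-0.188045i
d^3_{-1,-1}: k∈[0..2] ⇒ +0.004134 -0.173003 +0.678680 = +0.509812;  D = +0.383313+0.336124i
d^3_{0,-1}: k∈[0..2] ⇒ -0.032755 +0.513985 -0.896148 = -0.414918;  D = -0.313927-0.271306i
d^3_{1,-1}: k∈[0..2] ⇒ +0.129752 -0.904907 +0.591649 = -0.183505;  D = -0.139700-0.118988i
d^3_{2,-1}: k∈[0..1] ⇒ -0.312801 +0.818068 = +0.505266;  D = +0.387002+0.324844i
d^3_{3,-1}: single k=0 term ⇒ +0.438086;  D = +0.337565+0.279230i
Y_3^{m'}(θ=2.6411,φ=0.5511) and Σ D·Y over m':
  (+0.0622+0.0561i)·(-0.0038-0.0459i)  (-0.2114-0.1880i)·(-0.0932+0.1842i)  (+0.3833+0.3361i)·(+0.3764-0.2313i)  (-0.3139-0.2713i)·(-0.2779+0.0000i)  (-0.1397-0.1190i)·(-0.3764-0.2313i)  (+0.3870+0.3248i)·(-0.0932-0.1842i)  (+0.3376+0.2792i)·(+0.0038-0.0459i)
Y_3^-1(R⁻¹ n̂) = +0.428857+0.049828i

Re=0.4289 Im=0.0498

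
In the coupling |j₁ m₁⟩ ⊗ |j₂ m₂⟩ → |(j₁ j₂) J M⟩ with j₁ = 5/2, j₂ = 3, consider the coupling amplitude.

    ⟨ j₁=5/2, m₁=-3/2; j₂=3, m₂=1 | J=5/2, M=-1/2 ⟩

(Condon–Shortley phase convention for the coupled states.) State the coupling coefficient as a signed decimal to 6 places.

triangle: 3!·2!·3!/9! = 72/362880
(j±m)!: 1!·4!·4!·2!·2!·3! = 13824
prefactor² = (2J+1)·Δ·N² = 576/35
  k=2: +1/(2!·1!·2!·2!·0!·1!) = 1/8
  k=3: −1/(3!·0!·1!·1!·1!·2!) = -1/12
Σ = 1/24  ⇒  CG² = 576/35·(1/24)² = 1/35
CG = +√(1/35) = +0.169031

+√(1/35) ≈ +0.169031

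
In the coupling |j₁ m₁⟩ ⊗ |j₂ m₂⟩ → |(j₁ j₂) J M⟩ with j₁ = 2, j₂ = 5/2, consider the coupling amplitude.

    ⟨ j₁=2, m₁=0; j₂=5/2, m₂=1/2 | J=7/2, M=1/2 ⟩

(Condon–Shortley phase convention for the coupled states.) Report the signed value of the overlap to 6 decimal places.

-0.195180  (= −√(4/105))

triangle: 1!*3!*4!/9! = 144/362880
(j±m)!: 2!*2!*3!*2!*4!*3! = 6912
prefactor² = (2J+1)*Δ*N² = 768/35
  k=0: +1/(0!*1!*2!*3!*1!*1!) = 1/12
  k=1: −1/(1!*0!*1!*2!*2!*2!) = -1/8
Σ = -1/24  ⇒  CG² = 768/35*(-1/24)² = 4/105
CG = −√(4/105) = -0.195180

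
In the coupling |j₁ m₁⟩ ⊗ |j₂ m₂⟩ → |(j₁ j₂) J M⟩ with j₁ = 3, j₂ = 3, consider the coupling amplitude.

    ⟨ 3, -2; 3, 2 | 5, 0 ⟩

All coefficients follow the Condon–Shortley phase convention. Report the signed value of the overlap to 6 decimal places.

j₁+j₂−J=1  J+j₁−j₂=5  J−j₁+j₂=5  j₁+j₂+J+1=12
(j₁±m₁, j₂±m₂, J±M) = (1,5,5,1,5,5)
P² = 480000/7
sum k=0..1:
  [0] +1/14400 = 1/14400
  [1] −1/576 = -1/576
S = -1/600
C² = P²·S² = 4/21 ; C = -0.436436

-0.436436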